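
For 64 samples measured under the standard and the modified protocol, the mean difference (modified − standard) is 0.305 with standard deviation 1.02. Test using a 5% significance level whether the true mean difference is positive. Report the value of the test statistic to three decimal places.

H0: μ_d = 0; H1: μ_d > 0 (paired t-test on the differences, right-tailed).
t = d̄/(s_d/√n) = 0.305/(1.02/√64) = 2.392
df = n − 1 = 63
p-value = P(T ≥ 2.392) ≈ 0.0099
Since p ≈ 0.0099 < α = 0.05, reject H0; the evidence is statistically significant.

2.392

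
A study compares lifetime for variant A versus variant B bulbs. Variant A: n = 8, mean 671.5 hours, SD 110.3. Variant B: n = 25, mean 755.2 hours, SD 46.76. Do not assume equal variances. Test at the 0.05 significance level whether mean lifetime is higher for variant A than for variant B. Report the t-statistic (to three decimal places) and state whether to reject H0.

t = -2.087; fail to reject H0

Let group 1 = variant A, group 2 = variant B. H0: μ_1 = μ_2; H1: μ_1 > μ_2 (Welch's two-sample t-test, right-tailed).
t = (x̄_1 − x̄_2)/√(s_1²/n_1 + s_2²/n_2) = (671.5 − 755.2)/√(110.3²/8 + 46.76²/25) = -2.087
Welch–Satterthwaite df ≈ 7.82
p-value = P(T ≥ -2.087) ≈ 0.964
Since p ≈ 0.964 > α = 0.05, fail to reject H0; the evidence is not statistically significant.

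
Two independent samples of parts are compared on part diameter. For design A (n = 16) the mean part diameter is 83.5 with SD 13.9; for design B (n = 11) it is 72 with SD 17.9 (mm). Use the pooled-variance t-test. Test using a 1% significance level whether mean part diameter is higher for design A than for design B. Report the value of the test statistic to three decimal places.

1.879

Let group 1 = design A, group 2 = design B. H0: μ_1 = μ_2; H1: μ_1 > μ_2 (two-sample pooled-variance t-test, right-tailed).
s_p² = [(16−1)·13.9² + (11−1)·17.9²]/(16+11−2) = 244.09
t = (83.5 − 72)/√[244.09·(1/16 + 1/11)] = 1.879
df = n₁ + n₂ − 2 = 25
p-value = P(T ≥ 1.879) ≈ 0.0360
Since p ≈ 0.0360 > α = 0.01, fail to reject H0; the evidence is not statistically significant.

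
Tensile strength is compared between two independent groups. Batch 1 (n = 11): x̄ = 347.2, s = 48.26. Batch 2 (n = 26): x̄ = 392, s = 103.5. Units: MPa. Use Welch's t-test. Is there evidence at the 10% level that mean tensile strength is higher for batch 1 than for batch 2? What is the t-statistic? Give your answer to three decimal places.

-1.794

Let group 1 = batch 1, group 2 = batch 2. H0: μ_1 = μ_2; H1: μ_1 > μ_2 (Welch's two-sample t-test, right-tailed).
t = (x̄_1 − x̄_2)/√(s_1²/n_1 + s_2²/n_2) = (347.2 − 392)/√(48.26²/11 + 103.5²/26) = -1.794
Welch–Satterthwaite df ≈ 34.51
p-value = P(T ≥ -1.794) ≈ 0.959
Since p ≈ 0.959 > α = 0.1, fail to reject H0; the evidence is not statistically significant.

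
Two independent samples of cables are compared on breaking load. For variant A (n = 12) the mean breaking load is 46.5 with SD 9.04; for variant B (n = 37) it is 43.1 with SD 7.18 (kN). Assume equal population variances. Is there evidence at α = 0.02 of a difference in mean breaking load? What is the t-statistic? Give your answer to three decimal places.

1.337

Let group 1 = variant A, group 2 = variant B. H0: μ_1 = μ_2; H1: μ_1 ≠ μ_2 (two-sample pooled-variance t-test, two-sided).
s_p² = [(12−1)·9.04² + (37−1)·7.18²]/(12+37−2) = 58.6133
t = (46.5 − 43.1)/√[58.6133·(1/12 + 1/37)] = 1.337
df = n₁ + n₂ − 2 = 47
Two-sided p-value ≈ 0.1877
Since p ≈ 0.1877 > α = 0.02, fail to reject H0; the data do not provide sufficient evidence against H0.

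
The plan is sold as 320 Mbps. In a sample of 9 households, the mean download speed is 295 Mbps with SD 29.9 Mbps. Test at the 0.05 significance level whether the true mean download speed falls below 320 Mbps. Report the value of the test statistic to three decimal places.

H0: μ = 320; H1: μ < 320 (one-sample t-test, left-tailed).
t = (x̄ − μ₀)/(s/√n) = (295 − 320)/(29.9/√9) = -2.508
df = n − 1 = 8
p-value = P(T ≤ -2.508) ≈ 0.018
Since p ≈ 0.018 < α = 0.05, reject H0; the evidence is statistically significant.

-2.508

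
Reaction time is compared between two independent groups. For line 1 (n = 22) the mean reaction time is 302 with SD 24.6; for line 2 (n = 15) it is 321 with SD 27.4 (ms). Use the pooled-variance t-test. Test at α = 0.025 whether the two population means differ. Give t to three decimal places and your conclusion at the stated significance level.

t = -2.203; fail to reject H0

Let group 1 = line 1, group 2 = line 2. H0: μ_1 = μ_2; H1: μ_1 ≠ μ_2 (two-sample pooled-variance t-test, two-sided).
s_p² = [(22−1)·24.6² + (15−1)·27.4²]/(22+15−2) = 663.4
t = (302 − 321)/√[663.4·(1/22 + 1/15)] = -2.203
df = n₁ + n₂ − 2 = 35
Two-sided p-value ≈ 0.034
Since p ≈ 0.034 > α = 0.025, fail to reject H0; the evidence is not statistically significant.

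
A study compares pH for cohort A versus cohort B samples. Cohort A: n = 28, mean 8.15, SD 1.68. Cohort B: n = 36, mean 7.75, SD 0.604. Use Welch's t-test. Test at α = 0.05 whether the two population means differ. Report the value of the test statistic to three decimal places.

Let group 1 = cohort A, group 2 = cohort B. H0: μ_1 = μ_2; H1: μ_1 ≠ μ_2 (Welch's two-sample t-test, two-sided).
t = (x̄_1 − x̄_2)/√(s_1²/n_1 + s_2²/n_2) = (8.15 − 7.75)/√(1.68²/28 + 0.604²/36) = 1.201
Welch–Satterthwaite df ≈ 32.45
Two-sided p-value ≈ 0.238
Since p ≈ 0.238 > α = 0.05, fail to reject H0; the evidence is not statistically significant.

1.201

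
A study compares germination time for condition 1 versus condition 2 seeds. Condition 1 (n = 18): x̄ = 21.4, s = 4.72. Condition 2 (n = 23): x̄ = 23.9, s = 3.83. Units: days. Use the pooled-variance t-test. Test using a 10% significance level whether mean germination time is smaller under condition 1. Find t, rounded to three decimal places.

-1.873

Let group 1 = condition 1, group 2 = condition 2. H0: μ_1 = μ_2; H1: μ_1 < μ_2 (two-sample pooled-variance t-test, left-tailed).
s_p² = [(18−1)·4.72² + (23−1)·3.83²]/(18+23−2) = 17.9859
t = (21.4 − 23.9)/√[17.9859·(1/18 + 1/23)] = -1.873
df = n₁ + n₂ − 2 = 39
p-value = P(T ≤ -1.873) ≈ 0.034
Since p ≈ 0.034 < α = 0.1, reject H0; the data support H1.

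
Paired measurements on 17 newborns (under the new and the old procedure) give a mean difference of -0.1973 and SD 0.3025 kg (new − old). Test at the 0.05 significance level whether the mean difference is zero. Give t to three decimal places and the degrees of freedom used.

H0: μ_d = 0; H1: μ_d ≠ 0 (paired t-test on the differences, two-sided).
t = d̄/(s_d/√n) = -0.1973/(0.3025/√17) = -2.689
df = n − 1 = 16
Two-sided p-value ≈ 0.016
Since p ≈ 0.016 < α = 0.05, reject H0; the evidence is statistically significant.

t = -2.689, df = 16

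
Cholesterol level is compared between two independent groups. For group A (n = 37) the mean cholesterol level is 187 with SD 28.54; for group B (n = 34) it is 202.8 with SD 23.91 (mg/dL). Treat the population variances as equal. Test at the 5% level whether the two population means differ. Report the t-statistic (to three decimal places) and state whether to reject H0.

t = -2.517; reject H0

Let group 1 = group A, group 2 = group B. H0: μ_1 = μ_2; H1: μ_1 ≠ μ_2 (two-sample pooled-variance t-test, two-sided).
s_p² = [(37−1)·28.54² + (34−1)·23.91²]/(37+34−2) = 698.389
t = (187 − 202.8)/√[698.389·(1/37 + 1/34)] = -2.517
df = n₁ + n₂ − 2 = 69
Two-sided p-value ≈ 0.014
Since p ≈ 0.014 < α = 0.05, reject H0; the evidence is statistically significant.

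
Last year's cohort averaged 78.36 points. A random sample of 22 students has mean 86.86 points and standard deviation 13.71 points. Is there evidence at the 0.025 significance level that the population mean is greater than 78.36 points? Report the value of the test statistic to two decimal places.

2.91

H0: μ = 78.36; H1: μ > 78.36 (one-sample t-test, right-tailed).
t = (x̄ − μ₀)/(s/√n) = (86.86 − 78.36)/(13.71/√22) = 2.91
df = n − 1 = 21
p-value = P(T ≥ 2.91) ≈ 0.0042
Since p ≈ 0.0042 < α = 0.025, reject H0; the data support H1.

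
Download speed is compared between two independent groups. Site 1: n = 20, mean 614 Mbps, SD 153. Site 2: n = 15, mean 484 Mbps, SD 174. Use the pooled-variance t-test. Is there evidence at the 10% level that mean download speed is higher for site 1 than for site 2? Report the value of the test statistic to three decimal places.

2.346

Let group 1 = site 1, group 2 = site 2. H0: μ_1 = μ_2; H1: μ_1 > μ_2 (two-sample pooled-variance t-test, right-tailed).
s_p² = [(20−1)·153² + (15−1)·174²]/(20+15−2) = 26322.3
t = (614 − 484)/√[26322.3·(1/20 + 1/15)] = 2.346
df = n₁ + n₂ − 2 = 33
p-value = P(T ≥ 2.346) ≈ 0.0126
Since p ≈ 0.0126 < α = 0.1, reject H0; the evidence is statistically significant.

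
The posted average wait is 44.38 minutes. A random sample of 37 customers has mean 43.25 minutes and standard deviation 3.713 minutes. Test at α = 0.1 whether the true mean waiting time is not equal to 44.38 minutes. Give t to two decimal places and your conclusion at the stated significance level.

t = -1.85; reject H0

H0: μ = 44.38; H1: μ ≠ 44.38 (one-sample t-test, two-sided).
t = (x̄ − μ₀)/(s/√n) = (43.25 − 44.38)/(3.713/√37) = -1.85
df = n − 1 = 36
Two-sided p-value ≈ 0.0724
Since p ≈ 0.0724 < α = 0.1, reject H0; the data support H1.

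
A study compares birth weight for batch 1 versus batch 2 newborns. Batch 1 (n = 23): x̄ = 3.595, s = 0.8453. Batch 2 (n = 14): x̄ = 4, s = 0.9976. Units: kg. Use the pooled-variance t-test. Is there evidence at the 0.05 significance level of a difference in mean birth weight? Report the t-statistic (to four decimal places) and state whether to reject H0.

t = -1.3204; fail to reject H0

Let group 1 = batch 1, group 2 = batch 2. H0: μ_1 = μ_2; H1: μ_1 ≠ μ_2 (two-sample pooled-variance t-test, two-sided).
s_p² = [(23−1)·0.8453² + (14−1)·0.9976²]/(23+14−2) = 0.818782
t = (3.595 − 4)/√[0.818782·(1/23 + 1/14)] = -1.3204
df = n₁ + n₂ − 2 = 35
Two-sided p-value ≈ 0.195
Since p ≈ 0.195 > α = 0.05, fail to reject H0; the data do not provide sufficient evidence against H0.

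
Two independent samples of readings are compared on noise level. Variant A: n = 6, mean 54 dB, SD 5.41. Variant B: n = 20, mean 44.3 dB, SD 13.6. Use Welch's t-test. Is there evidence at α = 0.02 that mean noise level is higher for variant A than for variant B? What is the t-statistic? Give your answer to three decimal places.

Let group 1 = variant A, group 2 = variant B. H0: μ_1 = μ_2; H1: μ_1 > μ_2 (Welch's two-sample t-test, right-tailed).
t = (x̄_1 − x̄_2)/√(s_1²/n_1 + s_2²/n_2) = (54 − 44.3)/√(5.41²/6 + 13.6²/20) = 2.581
Welch–Satterthwaite df ≈ 21.55
p-value = P(T ≥ 2.581) ≈ 0.009
Since p ≈ 0.009 < α = 0.02, reject H0; the evidence is statistically significant.

2.581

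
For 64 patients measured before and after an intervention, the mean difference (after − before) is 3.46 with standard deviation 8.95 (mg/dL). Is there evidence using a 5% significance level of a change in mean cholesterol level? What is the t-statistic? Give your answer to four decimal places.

H0: μ_d = 0; H1: μ_d ≠ 0 (paired t-test on the differences, two-sided).
t = d̄/(s_d/√n) = 3.46/(8.95/√64) = 3.0927
df = n − 1 = 63
Two-sided p-value ≈ 0.0030
Since p ≈ 0.0030 < α = 0.05, reject H0; the data support H1.

3.0927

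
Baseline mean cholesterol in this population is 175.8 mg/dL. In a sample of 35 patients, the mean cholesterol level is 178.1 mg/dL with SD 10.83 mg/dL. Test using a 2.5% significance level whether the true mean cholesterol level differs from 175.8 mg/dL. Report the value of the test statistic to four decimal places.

1.2564

H0: μ = 175.8; H1: μ ≠ 175.8 (one-sample t-test, two-sided).
t = (x̄ − μ₀)/(s/√n) = (178.1 − 175.8)/(10.83/√35) = 1.2564
df = n − 1 = 34
Two-sided p-value ≈ 0.2175
Since p ≈ 0.2175 > α = 0.025, fail to reject H0; the data do not provide sufficient evidence against H0.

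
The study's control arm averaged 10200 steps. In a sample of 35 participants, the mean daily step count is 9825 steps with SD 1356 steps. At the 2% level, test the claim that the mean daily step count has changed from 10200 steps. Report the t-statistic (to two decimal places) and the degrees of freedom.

t = -1.64, df = 34

H0: μ = 10200; H1: μ ≠ 10200 (one-sample t-test, two-sided).
t = (x̄ − μ₀)/(s/√n) = (9825 − 10200)/(1356/√35) = -1.64
df = n − 1 = 34
Two-sided p-value ≈ 0.111
Since p ≈ 0.111 > α = 0.02, fail to reject H0; the data do not provide sufficient evidence against H0.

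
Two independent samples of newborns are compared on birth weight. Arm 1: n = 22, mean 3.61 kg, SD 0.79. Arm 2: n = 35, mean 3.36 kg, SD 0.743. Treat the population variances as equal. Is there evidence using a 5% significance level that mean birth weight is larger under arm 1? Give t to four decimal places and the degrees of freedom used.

Let group 1 = arm 1, group 2 = arm 2. H0: μ_1 = μ_2; H1: μ_1 > μ_2 (two-sample pooled-variance t-test, right-tailed).
s_p² = [(22−1)·0.79² + (35−1)·0.743²]/(22+35−2) = 0.579559
t = (3.61 − 3.36)/√[0.579559·(1/22 + 1/35)] = 1.2070
df = n₁ + n₂ − 2 = 55
p-value = P(T ≥ 1.2070) ≈ 0.116
Since p ≈ 0.116 > α = 0.05, fail to reject H0; the evidence is not statistically significant.

t = 1.2070, df = 55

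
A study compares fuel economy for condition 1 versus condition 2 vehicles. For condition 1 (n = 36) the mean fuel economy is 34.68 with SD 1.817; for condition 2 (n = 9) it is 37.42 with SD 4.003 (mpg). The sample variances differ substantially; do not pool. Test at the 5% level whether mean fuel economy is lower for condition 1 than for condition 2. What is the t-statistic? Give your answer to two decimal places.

-2.00

Let group 1 = condition 1, group 2 = condition 2. H0: μ_1 = μ_2; H1: μ_1 < μ_2 (Welch's two-sample t-test, left-tailed).
t = (x̄_1 − x̄_2)/√(s_1²/n_1 + s_2²/n_2) = (34.68 − 37.42)/√(1.817²/36 + 4.003²/9) = -2.00
Welch–Satterthwaite df ≈ 8.84
p-value = P(T ≤ -2.00) ≈ 0.038
Since p ≈ 0.038 < α = 0.05, reject H0; the evidence is statistically significant.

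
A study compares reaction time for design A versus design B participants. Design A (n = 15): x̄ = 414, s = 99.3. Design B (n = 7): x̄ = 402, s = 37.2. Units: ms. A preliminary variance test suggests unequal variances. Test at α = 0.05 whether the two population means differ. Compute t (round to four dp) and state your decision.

t = 0.4104; fail to reject H0

Let group 1 = design A, group 2 = design B. H0: μ_1 = μ_2; H1: μ_1 ≠ μ_2 (Welch's two-sample t-test, two-sided).
t = (x̄_1 − x̄_2)/√(s_1²/n_1 + s_2²/n_2) = (414 − 402)/√(99.3²/15 + 37.2²/7) = 0.4104
Welch–Satterthwaite df ≈ 19.56
Two-sided p-value ≈ 0.686
Since p ≈ 0.686 > α = 0.05, fail to reject H0; the data do not provide sufficient evidence against H0.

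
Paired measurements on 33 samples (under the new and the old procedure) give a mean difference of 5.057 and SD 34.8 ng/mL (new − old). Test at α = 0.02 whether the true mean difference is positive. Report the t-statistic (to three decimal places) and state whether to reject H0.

t = 0.835; fail to reject H0

H0: μ_d = 0; H1: μ_d > 0 (paired t-test on the differences, right-tailed).
t = d̄/(s_d/√n) = 5.057/(34.8/√33) = 0.835
df = n − 1 = 32
p-value = P(T ≥ 0.835) ≈ 0.205
Since p ≈ 0.205 > α = 0.02, fail to reject H0; the evidence is not statistically significant.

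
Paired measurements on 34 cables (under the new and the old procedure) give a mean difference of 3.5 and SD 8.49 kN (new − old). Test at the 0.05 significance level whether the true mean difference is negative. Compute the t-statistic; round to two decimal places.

2.40

H0: μ_d = 0; H1: μ_d < 0 (paired t-test on the differences, left-tailed).
t = d̄/(s_d/√n) = 3.5/(8.49/√34) = 2.40
df = n − 1 = 33
p-value = P(T ≤ 2.40) ≈ 0.9890
Since p ≈ 0.9890 > α = 0.05, fail to reject H0; the data do not provide sufficient evidence against H0.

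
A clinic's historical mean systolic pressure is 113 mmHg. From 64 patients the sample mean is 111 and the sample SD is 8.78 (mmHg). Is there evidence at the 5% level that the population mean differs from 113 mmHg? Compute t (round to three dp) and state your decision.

t = -1.822; fail to reject H0

H0: μ = 113; H1: μ ≠ 113 (one-sample t-test, two-sided).
t = (x̄ − μ₀)/(s/√n) = (111 − 113)/(8.78/√64) = -1.822
df = n − 1 = 63
Two-sided p-value ≈ 0.073
Since p ≈ 0.073 > α = 0.05, fail to reject H0; the evidence is not statistically significant.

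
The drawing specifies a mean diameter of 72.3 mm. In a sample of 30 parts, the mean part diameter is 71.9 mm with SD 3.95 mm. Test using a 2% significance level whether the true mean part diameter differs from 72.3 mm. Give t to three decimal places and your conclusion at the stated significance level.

H0: μ = 72.3; H1: μ ≠ 72.3 (one-sample t-test, two-sided).
t = (x̄ − μ₀)/(s/√n) = (71.9 − 72.3)/(3.95/√30) = -0.555
df = n − 1 = 29
Two-sided p-value ≈ 0.5834
Since p ≈ 0.5834 > α = 0.02, fail to reject H0; the evidence is not statistically significant.

t = -0.555; fail to reject H0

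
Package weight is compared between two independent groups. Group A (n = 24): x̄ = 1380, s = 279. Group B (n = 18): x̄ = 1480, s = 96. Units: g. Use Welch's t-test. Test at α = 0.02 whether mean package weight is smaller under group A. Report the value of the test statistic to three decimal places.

-1.632

Let group 1 = group A, group 2 = group B. H0: μ_1 = μ_2; H1: μ_1 < μ_2 (Welch's two-sample t-test, left-tailed).
t = (x̄_1 − x̄_2)/√(s_1²/n_1 + s_2²/n_2) = (1380 − 1480)/√(279²/24 + 96²/18) = -1.632
Welch–Satterthwaite df ≈ 29.83
p-value = P(T ≤ -1.632) ≈ 0.057
Since p ≈ 0.057 > α = 0.02, fail to reject H0; the evidence is not statistically significant.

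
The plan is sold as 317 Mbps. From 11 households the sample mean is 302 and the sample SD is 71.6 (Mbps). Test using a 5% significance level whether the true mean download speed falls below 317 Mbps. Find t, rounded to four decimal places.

-0.6948

H0: μ = 317; H1: μ < 317 (one-sample t-test, left-tailed).
t = (x̄ − μ₀)/(s/√n) = (302 − 317)/(71.6/√11) = -0.6948
df = n − 1 = 10
p-value = P(T ≤ -0.6948) ≈ 0.251
Since p ≈ 0.251 > α = 0.05, fail to reject H0; the evidence is not statistically significant.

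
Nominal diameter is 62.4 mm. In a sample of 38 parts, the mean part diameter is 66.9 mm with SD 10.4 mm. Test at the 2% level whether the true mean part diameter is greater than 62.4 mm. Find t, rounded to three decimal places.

2.667

H0: μ = 62.4; H1: μ > 62.4 (one-sample t-test, right-tailed).
t = (x̄ − μ₀)/(s/√n) = (66.9 − 62.4)/(10.4/√38) = 2.667
df = n − 1 = 37
p-value = P(T ≥ 2.667) ≈ 0.0056
Since p ≈ 0.0056 < α = 0.02, reject H0; the evidence is statistically significant.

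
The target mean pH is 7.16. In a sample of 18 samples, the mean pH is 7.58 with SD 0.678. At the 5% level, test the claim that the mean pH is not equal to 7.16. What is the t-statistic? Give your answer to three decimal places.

2.628

H0: μ = 7.16; H1: μ ≠ 7.16 (one-sample t-test, two-sided).
t = (x̄ − μ₀)/(s/√n) = (7.58 − 7.16)/(0.678/√18) = 2.628
df = n − 1 = 17
Two-sided p-value ≈ 0.0176
Since p ≈ 0.0176 < α = 0.05, reject H0; the data support H1.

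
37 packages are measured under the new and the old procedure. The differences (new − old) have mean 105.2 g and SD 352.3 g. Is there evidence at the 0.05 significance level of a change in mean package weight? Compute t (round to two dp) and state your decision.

t = 1.82; fail to reject H0

H0: μ_d = 0; H1: μ_d ≠ 0 (paired t-test on the differences, two-sided).
t = d̄/(s_d/√n) = 105.2/(352.3/√37) = 1.82
df = n − 1 = 36
Two-sided p-value ≈ 0.078
Since p ≈ 0.078 > α = 0.05, fail to reject H0; the data do not provide sufficient evidence against H0.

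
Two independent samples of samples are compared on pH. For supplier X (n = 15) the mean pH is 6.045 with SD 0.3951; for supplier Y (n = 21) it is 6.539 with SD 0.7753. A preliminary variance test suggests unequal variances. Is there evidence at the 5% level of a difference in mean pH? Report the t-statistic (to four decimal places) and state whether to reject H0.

Let group 1 = supplier X, group 2 = supplier Y. H0: μ_1 = μ_2; H1: μ_1 ≠ μ_2 (Welch's two-sample t-test, two-sided).
t = (x̄_1 − x̄_2)/√(s_1²/n_1 + s_2²/n_2) = (6.045 − 6.539)/√(0.3951²/15 + 0.7753²/21) = -2.5005
Welch–Satterthwaite df ≈ 31.28
Two-sided p-value ≈ 0.0178
Since p ≈ 0.0178 < α = 0.05, reject H0; the evidence is statistically significant.

t = -2.5005; reject H0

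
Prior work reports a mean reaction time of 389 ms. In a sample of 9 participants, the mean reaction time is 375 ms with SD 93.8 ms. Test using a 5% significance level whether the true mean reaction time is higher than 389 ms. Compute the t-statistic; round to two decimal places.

-0.45

H0: μ = 389; H1: μ > 389 (one-sample t-test, right-tailed).
t = (x̄ − μ₀)/(s/√n) = (375 − 389)/(93.8/√9) = -0.45
df = n − 1 = 8
p-value = P(T ≥ -0.45) ≈ 0.667
Since p ≈ 0.667 > α = 0.05, fail to reject H0; the evidence is not statistically significant.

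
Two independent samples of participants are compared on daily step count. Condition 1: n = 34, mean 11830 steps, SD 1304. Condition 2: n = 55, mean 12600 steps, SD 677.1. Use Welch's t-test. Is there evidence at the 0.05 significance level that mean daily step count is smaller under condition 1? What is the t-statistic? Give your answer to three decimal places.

-3.188

Let group 1 = condition 1, group 2 = condition 2. H0: μ_1 = μ_2; H1: μ_1 < μ_2 (Welch's two-sample t-test, left-tailed).
t = (x̄_1 − x̄_2)/√(s_1²/n_1 + s_2²/n_2) = (11830 − 12600)/√(1304²/34 + 677.1²/55) = -3.188
Welch–Satterthwaite df ≈ 44.17
p-value = P(T ≤ -3.188) ≈ 0.001
Since p ≈ 0.001 < α = 0.05, reject H0; the data support H1.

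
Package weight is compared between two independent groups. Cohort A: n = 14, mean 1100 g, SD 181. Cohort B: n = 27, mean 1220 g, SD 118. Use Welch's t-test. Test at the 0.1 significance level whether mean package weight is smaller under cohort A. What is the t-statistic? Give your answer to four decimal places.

Let group 1 = cohort A, group 2 = cohort B. H0: μ_1 = μ_2; H1: μ_1 < μ_2 (Welch's two-sample t-test, left-tailed).
t = (x̄_1 − x̄_2)/√(s_1²/n_1 + s_2²/n_2) = (1100 − 1220)/√(181²/14 + 118²/27) = -2.2455
Welch–Satterthwaite df ≈ 18.90
p-value = P(T ≤ -2.2455) ≈ 0.0184
Since p ≈ 0.0184 < α = 0.1, reject H0; the data support H1.

-2.2455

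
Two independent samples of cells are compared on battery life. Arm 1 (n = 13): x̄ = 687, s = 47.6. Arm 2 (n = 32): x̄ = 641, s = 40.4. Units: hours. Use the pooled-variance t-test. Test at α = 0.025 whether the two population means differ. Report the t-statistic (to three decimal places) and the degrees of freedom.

t = 3.288, df = 43

Let group 1 = arm 1, group 2 = arm 2. H0: μ_1 = μ_2; H1: μ_1 ≠ μ_2 (two-sample pooled-variance t-test, two-sided).
s_p² = [(13−1)·47.6² + (32−1)·40.4²]/(13+32−2) = 1808.98
t = (687 − 641)/√[1808.98·(1/13 + 1/32)] = 3.288
df = n₁ + n₂ − 2 = 43
Two-sided p-value ≈ 0.0020
Since p ≈ 0.0020 < α = 0.025, reject H0; the data support H1.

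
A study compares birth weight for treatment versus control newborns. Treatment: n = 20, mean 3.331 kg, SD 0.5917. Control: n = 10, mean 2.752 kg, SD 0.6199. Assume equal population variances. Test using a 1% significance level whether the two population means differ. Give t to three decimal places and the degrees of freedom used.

Let group 1 = treatment, group 2 = control. H0: μ_1 = μ_2; H1: μ_1 ≠ μ_2 (two-sample pooled-variance t-test, two-sided).
s_p² = [(20−1)·0.5917² + (10−1)·0.6199²]/(20+10−2) = 0.361091
t = (3.331 − 2.752)/√[0.361091·(1/20 + 1/10)] = 2.488
df = n₁ + n₂ − 2 = 28
Two-sided p-value ≈ 0.019
Since p ≈ 0.019 > α = 0.01, fail to reject H0; the evidence is not statistically significant.

t = 2.488, df = 28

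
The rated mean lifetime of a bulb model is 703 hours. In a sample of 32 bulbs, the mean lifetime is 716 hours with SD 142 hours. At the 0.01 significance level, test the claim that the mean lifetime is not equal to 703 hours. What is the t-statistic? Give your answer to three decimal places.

H0: μ = 703; H1: μ ≠ 703 (one-sample t-test, two-sided).
t = (x̄ − μ₀)/(s/√n) = (716 − 703)/(142/√32) = 0.518
df = n − 1 = 31
Two-sided p-value ≈ 0.6082
Since p ≈ 0.6082 > α = 0.01, fail to reject H0; the evidence is not statistically significant.

0.518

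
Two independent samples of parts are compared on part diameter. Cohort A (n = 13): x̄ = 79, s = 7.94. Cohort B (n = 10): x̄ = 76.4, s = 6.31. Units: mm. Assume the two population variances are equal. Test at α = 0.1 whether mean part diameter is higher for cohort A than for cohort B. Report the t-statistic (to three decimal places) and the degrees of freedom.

t = 0.848, df = 21

Let group 1 = cohort A, group 2 = cohort B. H0: μ_1 = μ_2; H1: μ_1 > μ_2 (two-sample pooled-variance t-test, right-tailed).
s_p² = [(13−1)·7.94² + (10−1)·6.31²]/(13+10−2) = 53.089
t = (79 − 76.4)/√[53.089·(1/13 + 1/10)] = 0.848
df = n₁ + n₂ − 2 = 21
p-value = P(T ≥ 0.848) ≈ 0.203
Since p ≈ 0.203 > α = 0.1, fail to reject H0; the data do not provide sufficient evidence against H0.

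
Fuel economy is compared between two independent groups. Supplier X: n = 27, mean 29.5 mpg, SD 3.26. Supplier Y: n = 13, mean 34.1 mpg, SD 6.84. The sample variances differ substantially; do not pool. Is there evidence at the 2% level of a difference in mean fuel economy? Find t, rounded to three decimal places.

Let group 1 = supplier X, group 2 = supplier Y. H0: μ_1 = μ_2; H1: μ_1 ≠ μ_2 (Welch's two-sample t-test, two-sided).
t = (x̄_1 − x̄_2)/√(s_1²/n_1 + s_2²/n_2) = (29.5 − 34.1)/√(3.26²/27 + 6.84²/13) = -2.302
Welch–Satterthwaite df ≈ 14.69
Two-sided p-value ≈ 0.036
Since p ≈ 0.036 > α = 0.02, fail to reject H0; the evidence is not statistically significant.

-2.302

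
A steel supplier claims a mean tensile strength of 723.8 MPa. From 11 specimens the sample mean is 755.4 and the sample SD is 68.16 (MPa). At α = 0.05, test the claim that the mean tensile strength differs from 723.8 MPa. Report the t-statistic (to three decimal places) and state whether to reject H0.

t = 1.538; fail to reject H0

H0: μ = 723.8; H1: μ ≠ 723.8 (one-sample t-test, two-sided).
t = (x̄ − μ₀)/(s/√n) = (755.4 − 723.8)/(68.16/√11) = 1.538
df = n − 1 = 10
Two-sided p-value ≈ 0.1552
Since p ≈ 0.1552 > α = 0.05, fail to reject H0; the data do not provide sufficient evidence against H0.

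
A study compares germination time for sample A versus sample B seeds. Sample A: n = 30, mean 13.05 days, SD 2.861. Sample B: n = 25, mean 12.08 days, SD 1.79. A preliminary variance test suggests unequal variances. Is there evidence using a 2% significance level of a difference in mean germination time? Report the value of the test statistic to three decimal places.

1.532

Let group 1 = sample A, group 2 = sample B. H0: μ_1 = μ_2; H1: μ_1 ≠ μ_2 (Welch's two-sample t-test, two-sided).
t = (x̄_1 − x̄_2)/√(s_1²/n_1 + s_2²/n_2) = (13.05 − 12.08)/√(2.861²/30 + 1.79²/25) = 1.532
Welch–Satterthwaite df ≈ 49.46
Two-sided p-value ≈ 0.132
Since p ≈ 0.132 > α = 0.02, fail to reject H0; the evidence is not statistically significant.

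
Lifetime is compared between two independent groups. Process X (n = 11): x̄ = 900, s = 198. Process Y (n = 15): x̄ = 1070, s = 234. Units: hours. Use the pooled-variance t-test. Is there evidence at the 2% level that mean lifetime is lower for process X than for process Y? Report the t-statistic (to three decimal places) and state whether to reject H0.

Let group 1 = process X, group 2 = process Y. H0: μ_1 = μ_2; H1: μ_1 < μ_2 (two-sample pooled-variance t-test, left-tailed).
s_p² = [(11−1)·198² + (15−1)·234²]/(11+15−2) = 48276
t = (900 − 1070)/√[48276·(1/11 + 1/15)] = -1.949
df = n₁ + n₂ − 2 = 24
p-value = P(T ≤ -1.949) ≈ 0.0315
Since p ≈ 0.0315 > α = 0.02, fail to reject H0; the evidence is not statistically significant.

t = -1.949; fail to reject H0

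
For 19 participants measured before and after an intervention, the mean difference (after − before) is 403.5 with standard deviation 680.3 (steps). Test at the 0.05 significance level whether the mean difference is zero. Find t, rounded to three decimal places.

H0: μ_d = 0; H1: μ_d ≠ 0 (paired t-test on the differences, two-sided).
t = d̄/(s_d/√n) = 403.5/(680.3/√19) = 2.585
df = n − 1 = 18
Two-sided p-value ≈ 0.0187
Since p ≈ 0.0187 < α = 0.05, reject H0; the data support H1.

2.585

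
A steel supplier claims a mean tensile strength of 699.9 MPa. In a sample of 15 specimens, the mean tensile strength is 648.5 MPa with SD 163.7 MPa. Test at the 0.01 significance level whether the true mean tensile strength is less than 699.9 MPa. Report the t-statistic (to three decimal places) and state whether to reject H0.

H0: μ = 699.9; H1: μ < 699.9 (one-sample t-test, left-tailed).
t = (x̄ − μ₀)/(s/√n) = (648.5 − 699.9)/(163.7/√15) = -1.216
df = n − 1 = 14
p-value = P(T ≤ -1.216) ≈ 0.122
Since p ≈ 0.122 > α = 0.01, fail to reject H0; the data do not provide sufficient evidence against H0.

t = -1.216; fail to reject H0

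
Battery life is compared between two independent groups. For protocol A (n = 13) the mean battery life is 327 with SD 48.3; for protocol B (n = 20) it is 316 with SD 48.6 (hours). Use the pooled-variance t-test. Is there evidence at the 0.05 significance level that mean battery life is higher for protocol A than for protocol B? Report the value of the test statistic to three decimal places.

Let group 1 = protocol A, group 2 = protocol B. H0: μ_1 = μ_2; H1: μ_1 > μ_2 (two-sample pooled-variance t-test, right-tailed).
s_p² = [(13−1)·48.3² + (20−1)·48.6²]/(13+20−2) = 2350.71
t = (327 − 316)/√[2350.71·(1/13 + 1/20)] = 0.637
df = n₁ + n₂ − 2 = 31
p-value = P(T ≥ 0.637) ≈ 0.2645
Since p ≈ 0.2645 > α = 0.05, fail to reject H0; the evidence is not statistically significant.

0.637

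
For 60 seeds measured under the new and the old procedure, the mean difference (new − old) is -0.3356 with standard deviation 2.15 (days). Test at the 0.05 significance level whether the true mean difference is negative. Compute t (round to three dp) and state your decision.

H0: μ_d = 0; H1: μ_d < 0 (paired t-test on the differences, left-tailed).
t = d̄/(s_d/√n) = -0.3356/(2.15/√60) = -1.209
df = n − 1 = 59
p-value = P(T ≤ -1.209) ≈ 0.1157
Since p ≈ 0.1157 > α = 0.05, fail to reject H0; the data do not provide sufficient evidence against H0.

t = -1.209; fail to reject H0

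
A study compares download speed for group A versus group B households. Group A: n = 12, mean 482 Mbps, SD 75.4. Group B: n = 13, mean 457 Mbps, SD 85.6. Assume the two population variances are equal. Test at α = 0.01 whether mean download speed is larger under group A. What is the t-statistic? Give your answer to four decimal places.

Let group 1 = group A, group 2 = group B. H0: μ_1 = μ_2; H1: μ_1 > μ_2 (two-sample pooled-variance t-test, right-tailed).
s_p² = [(12−1)·75.4² + (13−1)·85.6²]/(12+13−2) = 6541.96
t = (482 − 457)/√[6541.96·(1/12 + 1/13)] = 0.7721
df = n₁ + n₂ − 2 = 23
p-value = P(T ≥ 0.7721) ≈ 0.2240
Since p ≈ 0.2240 > α = 0.01, fail to reject H0; the evidence is not statistically significant.

0.7721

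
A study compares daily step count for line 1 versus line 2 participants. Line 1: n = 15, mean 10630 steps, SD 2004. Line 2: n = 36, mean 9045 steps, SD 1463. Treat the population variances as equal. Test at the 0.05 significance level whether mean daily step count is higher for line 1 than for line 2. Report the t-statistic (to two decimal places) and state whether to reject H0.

Let group 1 = line 1, group 2 = line 2. H0: μ_1 = μ_2; H1: μ_1 > μ_2 (two-sample pooled-variance t-test, right-tailed).
s_p² = [(15−1)·2004² + (36−1)·1463²]/(15+36−2) = 2676270
t = (10630 − 9045)/√[2676270·(1/15 + 1/36)] = 3.15
df = n₁ + n₂ − 2 = 49
p-value = P(T ≥ 3.15) ≈ 0.001
Since p ≈ 0.001 < α = 0.05, reject H0; the evidence is statistically significant.

t = 3.15; reject H0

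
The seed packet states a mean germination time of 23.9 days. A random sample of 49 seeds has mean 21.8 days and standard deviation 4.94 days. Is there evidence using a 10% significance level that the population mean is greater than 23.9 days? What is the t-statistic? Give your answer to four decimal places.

-2.9757

H0: μ = 23.9; H1: μ > 23.9 (one-sample t-test, right-tailed).
t = (x̄ − μ₀)/(s/√n) = (21.8 − 23.9)/(4.94/√49) = -2.9757
df = n − 1 = 48
p-value = P(T ≥ -2.9757) ≈ 0.9977
Since p ≈ 0.9977 > α = 0.1, fail to reject H0; the data do not provide sufficient evidence against H0.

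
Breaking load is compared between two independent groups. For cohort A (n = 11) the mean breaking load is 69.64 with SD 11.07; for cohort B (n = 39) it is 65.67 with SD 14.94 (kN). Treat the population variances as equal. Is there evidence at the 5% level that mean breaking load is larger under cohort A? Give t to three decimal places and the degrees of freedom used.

t = 0.818, df = 48

Let group 1 = cohort A, group 2 = cohort B. H0: μ_1 = μ_2; H1: μ_1 > μ_2 (two-sample pooled-variance t-test, right-tailed).
s_p² = [(11−1)·11.07² + (39−1)·14.94²]/(11+39−2) = 202.233
t = (69.64 − 65.67)/√[202.233·(1/11 + 1/39)] = 0.818
df = n₁ + n₂ − 2 = 48
p-value = P(T ≥ 0.818) ≈ 0.209
Since p ≈ 0.209 > α = 0.05, fail to reject H0; the evidence is not statistically significant.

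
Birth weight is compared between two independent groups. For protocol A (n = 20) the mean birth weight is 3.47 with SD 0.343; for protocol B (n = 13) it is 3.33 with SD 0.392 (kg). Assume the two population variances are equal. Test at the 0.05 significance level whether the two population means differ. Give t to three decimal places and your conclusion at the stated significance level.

Let group 1 = protocol A, group 2 = protocol B. H0: μ_1 = μ_2; H1: μ_1 ≠ μ_2 (two-sample pooled-variance t-test, two-sided).
s_p² = [(20−1)·0.343² + (13−1)·0.392²]/(20+13−2) = 0.13159
t = (3.47 − 3.33)/√[0.13159·(1/20 + 1/13)] = 1.083
df = n₁ + n₂ − 2 = 31
Two-sided p-value ≈ 0.287
Since p ≈ 0.287 > α = 0.05, fail to reject H0; the data do not provide sufficient evidence against H0.

t = 1.083; fail to reject H0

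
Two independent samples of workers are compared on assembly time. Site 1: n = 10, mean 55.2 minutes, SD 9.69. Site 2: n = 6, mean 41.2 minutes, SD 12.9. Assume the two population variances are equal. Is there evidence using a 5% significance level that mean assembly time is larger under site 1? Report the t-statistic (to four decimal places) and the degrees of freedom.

Let group 1 = site 1, group 2 = site 2. H0: μ_1 = μ_2; H1: μ_1 > μ_2 (two-sample pooled-variance t-test, right-tailed).
s_p² = [(10−1)·9.69² + (6−1)·12.9²]/(10+6−2) = 119.794
t = (55.2 − 41.2)/√[119.794·(1/10 + 1/6)] = 2.4770
df = n₁ + n₂ − 2 = 14
p-value = P(T ≥ 2.4770) ≈ 0.013
Since p ≈ 0.013 < α = 0.05, reject H0; the evidence is statistically significant.

t = 2.4770, df = 14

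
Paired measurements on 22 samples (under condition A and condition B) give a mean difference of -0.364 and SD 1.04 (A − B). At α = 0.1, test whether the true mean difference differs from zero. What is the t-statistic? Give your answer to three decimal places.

H0: μ_d = 0; H1: μ_d ≠ 0 (paired t-test on the differences, two-sided).
t = d̄/(s_d/√n) = -0.364/(1.04/√22) = -1.642
df = n − 1 = 21
Two-sided p-value ≈ 0.1156
Since p ≈ 0.1156 > α = 0.1, fail to reject H0; the evidence is not statistically significant.

-1.642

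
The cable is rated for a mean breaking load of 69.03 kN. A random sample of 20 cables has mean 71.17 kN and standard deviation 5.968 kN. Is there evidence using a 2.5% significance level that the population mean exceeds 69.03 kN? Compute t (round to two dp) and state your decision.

H0: μ = 69.03; H1: μ > 69.03 (one-sample t-test, right-tailed).
t = (x̄ − μ₀)/(s/√n) = (71.17 − 69.03)/(5.968/√20) = 1.60
df = n − 1 = 19
p-value = P(T ≥ 1.60) ≈ 0.0626
Since p ≈ 0.0626 > α = 0.025, fail to reject H0; the evidence is not statistically significant.

t = 1.60; fail to reject H0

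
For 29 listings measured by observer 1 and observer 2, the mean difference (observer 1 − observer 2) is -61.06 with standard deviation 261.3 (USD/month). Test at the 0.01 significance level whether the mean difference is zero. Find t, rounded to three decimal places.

H0: μ_d = 0; H1: μ_d ≠ 0 (paired t-test on the differences, two-sided).
t = d̄/(s_d/√n) = -61.06/(261.3/√29) = -1.258
df = n − 1 = 28
Two-sided p-value ≈ 0.2186
Since p ≈ 0.2186 > α = 0.01, fail to reject H0; the data do not provide sufficient evidence against H0.

-1.258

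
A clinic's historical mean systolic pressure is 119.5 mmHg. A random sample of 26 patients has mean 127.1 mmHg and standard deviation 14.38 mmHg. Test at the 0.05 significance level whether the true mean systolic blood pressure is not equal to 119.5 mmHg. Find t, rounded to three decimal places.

H0: μ = 119.5; H1: μ ≠ 119.5 (one-sample t-test, two-sided).
t = (x̄ − μ₀)/(s/√n) = (127.1 − 119.5)/(14.38/√26) = 2.695
df = n − 1 = 25
Two-sided p-value ≈ 0.012
Since p ≈ 0.012 < α = 0.05, reject H0; the data support H1.

2.695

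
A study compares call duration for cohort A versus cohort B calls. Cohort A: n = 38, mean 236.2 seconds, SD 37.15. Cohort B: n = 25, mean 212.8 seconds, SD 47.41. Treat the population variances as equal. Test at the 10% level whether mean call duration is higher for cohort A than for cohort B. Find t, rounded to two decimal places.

2.19

Let group 1 = cohort A, group 2 = cohort B. H0: μ_1 = μ_2; H1: μ_1 > μ_2 (two-sample pooled-variance t-test, right-tailed).
s_p² = [(38−1)·37.15² + (25−1)·47.41²]/(38+25−2) = 1721.47
t = (236.2 − 212.8)/√[1721.47·(1/38 + 1/25)] = 2.19
df = n₁ + n₂ − 2 = 61
p-value = P(T ≥ 2.19) ≈ 0.0162
Since p ≈ 0.0162 < α = 0.1, reject H0; the evidence is statistically significant.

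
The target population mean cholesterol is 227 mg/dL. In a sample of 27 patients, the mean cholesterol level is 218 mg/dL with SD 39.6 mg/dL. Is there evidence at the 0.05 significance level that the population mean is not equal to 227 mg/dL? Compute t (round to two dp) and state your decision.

t = -1.18; fail to reject H0

H0: μ = 227; H1: μ ≠ 227 (one-sample t-test, two-sided).
t = (x̄ − μ₀)/(s/√n) = (218 − 227)/(39.6/√27) = -1.18
df = n − 1 = 26
Two-sided p-value ≈ 0.2483
Since p ≈ 0.2483 > α = 0.05, fail to reject H0; the data do not provide sufficient evidence against H0.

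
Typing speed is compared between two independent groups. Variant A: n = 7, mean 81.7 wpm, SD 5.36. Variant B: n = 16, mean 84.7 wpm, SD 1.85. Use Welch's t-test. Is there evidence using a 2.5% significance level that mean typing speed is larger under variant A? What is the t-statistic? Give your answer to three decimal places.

-1.444

Let group 1 = variant A, group 2 = variant B. H0: μ_1 = μ_2; H1: μ_1 > μ_2 (Welch's two-sample t-test, right-tailed).
t = (x̄_1 − x̄_2)/√(s_1²/n_1 + s_2²/n_2) = (81.7 − 84.7)/√(5.36²/7 + 1.85²/16) = -1.444
Welch–Satterthwaite df ≈ 6.63
p-value = P(T ≥ -1.444) ≈ 0.9028
Since p ≈ 0.9028 > α = 0.025, fail to reject H0; the data do not provide sufficient evidence against H0.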